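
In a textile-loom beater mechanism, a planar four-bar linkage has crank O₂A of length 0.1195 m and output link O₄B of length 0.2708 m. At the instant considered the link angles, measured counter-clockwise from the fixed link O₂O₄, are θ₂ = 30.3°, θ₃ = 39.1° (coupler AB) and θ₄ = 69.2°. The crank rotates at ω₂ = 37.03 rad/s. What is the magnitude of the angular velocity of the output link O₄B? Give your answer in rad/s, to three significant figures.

ω₂ = 37.03 rad/s
Differentiating the loop-closure r₂e^{iθ₂}+r₃e^{iθ₃}=r₁+r₄e^{iθ₄} gives r₂ω₂e^{iθ₂}+r₃ω₃e^{iθ₃}=r₄ω₄e^{iθ₄}.
Eliminating the other unknown: ω₄ = r₂ω₂ sin(θ₂−θ₃) / [r₄ sin(θ₄−θ₃)].
Numerator sine = -0.15299; denominator sine = +0.50151.
Result = 0.1195·37.03·(-0.15299) / (0.2708·(+0.50151)) = -4.9848 rad/s; magnitude 4.9848 rad/s.

4.98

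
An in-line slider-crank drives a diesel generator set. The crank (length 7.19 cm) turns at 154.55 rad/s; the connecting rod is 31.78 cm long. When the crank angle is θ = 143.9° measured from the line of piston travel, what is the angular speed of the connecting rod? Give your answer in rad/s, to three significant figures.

28.5

ω = 154.6 rad/s
The rod makes angle φ with the slider axis where L sinφ = r sinθ; differentiating, L cosφ·φ̇ = r ω cosθ.
L cosφ = √(L² − r² sin²θ) = 0.31496 m.
|ω_rod| = r ω |cosθ| / √(L² − r² sin²θ) = 0.0719·154.6·0.80799/0.31496 = 28.506 rad/s.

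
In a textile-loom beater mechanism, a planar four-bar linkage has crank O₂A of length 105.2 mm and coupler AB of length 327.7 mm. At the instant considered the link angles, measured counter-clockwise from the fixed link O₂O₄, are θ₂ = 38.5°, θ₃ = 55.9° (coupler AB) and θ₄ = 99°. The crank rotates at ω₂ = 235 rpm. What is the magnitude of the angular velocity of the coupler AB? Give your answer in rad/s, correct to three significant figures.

ω₂ = 24.61 rad/s (from 235 rpm).
Differentiating the loop-closure r₂e^{iθ₂}+r₃e^{iθ₃}=r₁+r₄e^{iθ₄} gives r₂ω₂e^{iθ₂}+r₃ω₃e^{iθ₃}=r₄ω₄e^{iθ₄}.
Eliminating the other unknown: ω₃ = r₂ω₂ sin(θ₄−θ₂) / [r₃ sin(θ₃−θ₄)].
Numerator sine = +0.87036; denominator sine = -0.68327.
Result = 0.1052·24.61·(+0.87036) / (0.3277·(-0.68327)) = -10.063 rad/s; magnitude 10.063 rad/s.

10.1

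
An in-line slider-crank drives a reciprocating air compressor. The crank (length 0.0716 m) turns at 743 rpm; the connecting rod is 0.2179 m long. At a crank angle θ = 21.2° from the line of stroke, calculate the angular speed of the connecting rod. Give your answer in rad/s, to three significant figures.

ω = 77.81 rad/s (converted from 743 rpm).
The rod makes angle φ with the slider axis where L sinφ = r sinθ; differentiating, L cosφ·φ̇ = r ω cosθ.
L cosφ = √(L² − r² sin²θ) = 0.21636 m.
|ω_rod| = r ω |cosθ| / √(L² − r² sin²θ) = 0.0716·77.81·0.93232/0.21636 = 24.006 rad/s.

24.0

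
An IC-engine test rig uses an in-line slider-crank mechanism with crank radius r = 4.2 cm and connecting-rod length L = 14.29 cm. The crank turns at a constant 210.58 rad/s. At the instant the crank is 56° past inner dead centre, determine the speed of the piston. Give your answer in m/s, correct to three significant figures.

8.57

ω = 210.6 rad/s
For an in-line slider-crank, x = r cosθ + √(L² − r² sin²θ), so v = −rω sinθ·[1 + r cosθ/√(L² − r² sin²θ)].
With r = 0.042 m, L = 0.1429 m, θ = 56°: √(L² − r² sin²θ) = 0.13859 m.
v = −0.042·210.6·0.82904·[1 + 0.042·0.55919/0.13859] = -8.5748 m/s.
|v| = 8.5748 m/s.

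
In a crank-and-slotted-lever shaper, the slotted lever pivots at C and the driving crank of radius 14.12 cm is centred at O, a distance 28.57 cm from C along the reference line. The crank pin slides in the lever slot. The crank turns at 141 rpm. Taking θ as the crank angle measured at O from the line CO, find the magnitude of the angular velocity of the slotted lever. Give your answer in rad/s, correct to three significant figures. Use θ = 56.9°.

4.26

ω = 14.77 rad/s (from 141 rpm).
Crank pin A relative to C: A = (d + r cosθ, r sinθ); lever angle φ = atan2(r sinθ, d + r cosθ).
Differentiating tanφ: φ̇ = rω(d cosθ + r)/(d² + r² + 2dr cosθ).
d² + r² + 2dr cosθ = |CA|² = 0.145622 m²;  d cosθ + r = +0.29722 m.
|ω_lever| = |0.1412·14.77·+0.29722| / 0.145622 = 4.2553 rad/s.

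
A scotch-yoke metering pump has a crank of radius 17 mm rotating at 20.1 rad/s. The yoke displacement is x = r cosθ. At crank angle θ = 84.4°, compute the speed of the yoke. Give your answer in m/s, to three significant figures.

0.340

ω = 20.1 rad/s
x = r cosθ ⇒ ẋ = −rω sinθ.
|v| = rω|sinθ| = 0.017·20.1·|sin 84.4°| = 0.34007 m/s.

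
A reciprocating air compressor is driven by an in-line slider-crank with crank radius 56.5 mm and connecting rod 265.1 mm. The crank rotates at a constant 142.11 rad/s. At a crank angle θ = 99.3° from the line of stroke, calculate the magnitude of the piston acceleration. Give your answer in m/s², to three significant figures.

420

ω = 142.1 rad/s
x(θ) = r cosθ + √(L² − r² sin²θ); with ω constant, a = ω²·d²x/dθ².
d²x/dθ² = −r cosθ − r²(cos2θ)/√u − r⁴ sin²2θ/(4u^{3/2}),  u = L² − r² sin²θ = 0.0671691 m².
Substituting r = 0.0565 m, L = 0.2651 m, θ = 99.3°: d²x/dθ² = +0.02079 m.
a = ω²·d²x/dθ² = (142.1)²·(+0.02079) = +419.85 m/s²;  |a| = 419.85 m/s².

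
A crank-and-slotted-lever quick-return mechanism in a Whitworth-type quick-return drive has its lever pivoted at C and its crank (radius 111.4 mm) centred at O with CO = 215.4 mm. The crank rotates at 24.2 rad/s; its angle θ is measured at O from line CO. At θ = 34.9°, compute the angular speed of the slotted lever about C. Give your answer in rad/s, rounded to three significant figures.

ω = 24.2 rad/s
Crank pin A relative to C: A = (d + r cosθ, r sinθ); lever angle φ = atan2(r sinθ, d + r cosθ).
Differentiating tanφ: φ̇ = rω(d cosθ + r)/(d² + r² + 2dr cosθ).
d² + r² + 2dr cosθ = |CA|² = 0.0981671 m²;  d cosθ + r = +0.28806 m.
|ω_lever| = |0.1114·24.2·+0.28806| / 0.0981671 = 7.9108 rad/s.

7.91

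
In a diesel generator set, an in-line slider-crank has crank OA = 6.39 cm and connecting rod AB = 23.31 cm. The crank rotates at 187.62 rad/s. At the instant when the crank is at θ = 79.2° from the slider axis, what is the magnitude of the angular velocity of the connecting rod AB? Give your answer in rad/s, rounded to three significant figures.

10.0

ω = 187.6 rad/s
The rod makes angle φ with the slider axis where L sinφ = r sinθ; differentiating, L cosφ·φ̇ = r ω cosθ.
L cosφ = √(L² − r² sin²θ) = 0.22449 m.
|ω_rod| = r ω |cosθ| / √(L² − r² sin²θ) = 0.0639·187.6·0.18738/0.22449 = 10.007 rad/s.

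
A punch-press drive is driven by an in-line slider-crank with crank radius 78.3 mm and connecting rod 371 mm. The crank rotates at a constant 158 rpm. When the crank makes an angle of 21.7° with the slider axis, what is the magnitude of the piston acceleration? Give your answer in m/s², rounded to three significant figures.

ω = 2π·158/60 = 16.55 rad/s
x(θ) = r cosθ + √(L² − r² sin²θ); with ω constant, a = ω²·d²x/dθ².
d²x/dθ² = −r cosθ − r²(cos2θ)/√u − r⁴ sin²2θ/(4u^{3/2}),  u = L² − r² sin²θ = 0.136803 m².
Substituting r = 0.0783 m, L = 0.371 m, θ = 21.7°: d²x/dθ² = -0.084882 m.
a = ω²·d²x/dθ² = (16.55)²·(-0.084882) = -23.237 m/s²;  |a| = 23.237 m/s².

23.2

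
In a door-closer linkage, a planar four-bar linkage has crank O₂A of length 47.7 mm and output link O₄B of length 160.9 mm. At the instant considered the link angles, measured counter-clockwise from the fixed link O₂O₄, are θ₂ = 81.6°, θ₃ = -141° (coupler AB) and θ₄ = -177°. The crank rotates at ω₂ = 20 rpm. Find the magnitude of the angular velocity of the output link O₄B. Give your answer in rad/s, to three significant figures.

0.715

ω₂ = 2.094 rad/s (from 20 rpm).
Differentiating the loop-closure r₂e^{iθ₂}+r₃e^{iθ₃}=r₁+r₄e^{iθ₄} gives r₂ω₂e^{iθ₂}+r₃ω₃e^{iθ₃}=r₄ω₄e^{iθ₄}.
Eliminating the other unknown: ω₄ = r₂ω₂ sin(θ₂−θ₃) / [r₄ sin(θ₄−θ₃)].
Numerator sine = -0.67688; denominator sine = -0.58779.
Result = 0.0477·2.094·(-0.67688) / (0.1609·(-0.58779)) = +0.71501 rad/s; magnitude 0.71501 rad/s.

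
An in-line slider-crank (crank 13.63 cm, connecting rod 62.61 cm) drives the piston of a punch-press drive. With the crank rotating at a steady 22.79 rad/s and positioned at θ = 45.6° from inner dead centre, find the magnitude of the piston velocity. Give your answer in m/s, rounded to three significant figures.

2.56

ω = 22.79 rad/s
For an in-line slider-crank, x = r cosθ + √(L² − r² sin²θ), so v = −rω sinθ·[1 + r cosθ/√(L² − r² sin²θ)].
With r = 0.1363 m, L = 0.6261 m, θ = 45.6°: √(L² − r² sin²θ) = 0.61848 m.
v = −0.1363·22.79·0.71447·[1 + 0.1363·0.69966/0.61848] = -2.5616 m/s.
|v| = 2.5616 m/s.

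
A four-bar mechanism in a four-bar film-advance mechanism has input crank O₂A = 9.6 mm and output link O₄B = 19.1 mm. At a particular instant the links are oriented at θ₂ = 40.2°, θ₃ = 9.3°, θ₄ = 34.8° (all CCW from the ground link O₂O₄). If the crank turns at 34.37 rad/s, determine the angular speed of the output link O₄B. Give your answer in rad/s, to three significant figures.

ω₂ = 34.37 rad/s
Differentiating the loop-closure r₂e^{iθ₂}+r₃e^{iθ₃}=r₁+r₄e^{iθ₄} gives r₂ω₂e^{iθ₂}+r₃ω₃e^{iθ₃}=r₄ω₄e^{iθ₄}.
Eliminating the other unknown: ω₄ = r₂ω₂ sin(θ₂−θ₃) / [r₄ sin(θ₄−θ₃)].
Numerator sine = +0.51354; denominator sine = +0.43051.
Result = 0.0096·34.37·(+0.51354) / (0.0191·(+0.43051)) = +20.607 rad/s; magnitude 20.607 rad/s.

20.6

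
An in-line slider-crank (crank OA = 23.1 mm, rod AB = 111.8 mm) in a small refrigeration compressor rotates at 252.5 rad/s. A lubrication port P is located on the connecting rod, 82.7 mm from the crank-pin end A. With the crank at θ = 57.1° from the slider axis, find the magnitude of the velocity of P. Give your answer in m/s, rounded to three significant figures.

5.37

ω = 252.5 rad/s.  Crank-pin speed |V_A| = rω = 5.8328 m/s, perpendicular to OA.
Rod angle: sinφ = −(r/L) sinθ ⇒ φ = -9.990°; ω_rod = −rω cosθ/√(L²−r²sin²θ) = -28.774 rad/s.
V_P = V_A + ω_rod × AP, with AP = 0.0827 m along the rod.
Components: V_Px = −rω sinθ − a·ω_rod·sinφ = -5.3101 m/s;  V_Py = rω cosθ + a·ω_rod·cosφ = +0.82464 m/s.
|V_P| = √(V_Px² + V_Py²) = 5.3738 m/s.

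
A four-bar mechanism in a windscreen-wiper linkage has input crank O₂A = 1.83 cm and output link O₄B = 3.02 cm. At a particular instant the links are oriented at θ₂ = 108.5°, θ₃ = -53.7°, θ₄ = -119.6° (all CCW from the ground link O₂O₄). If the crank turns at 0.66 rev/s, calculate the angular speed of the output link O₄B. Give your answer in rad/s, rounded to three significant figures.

ω₂ = 4.147 rad/s (from 0.66 rev/s).
Differentiating the loop-closure r₂e^{iθ₂}+r₃e^{iθ₃}=r₁+r₄e^{iθ₄} gives r₂ω₂e^{iθ₂}+r₃ω₃e^{iθ₃}=r₄ω₄e^{iθ₄}.
Eliminating the other unknown: ω₄ = r₂ω₂ sin(θ₂−θ₃) / [r₄ sin(θ₄−θ₃)].
Numerator sine = +0.30570; denominator sine = -0.91283.
Result = 0.0183·4.147·(+0.30570) / (0.0302·(-0.91283)) = -0.84152 rad/s; magnitude 0.84152 rad/s.

0.842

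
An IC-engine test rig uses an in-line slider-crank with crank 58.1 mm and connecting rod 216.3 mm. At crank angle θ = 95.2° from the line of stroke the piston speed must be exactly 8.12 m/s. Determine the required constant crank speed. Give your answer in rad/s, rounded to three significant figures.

144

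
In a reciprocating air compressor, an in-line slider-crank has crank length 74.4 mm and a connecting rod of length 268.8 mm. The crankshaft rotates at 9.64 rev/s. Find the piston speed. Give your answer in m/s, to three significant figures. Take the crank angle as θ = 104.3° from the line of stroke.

ω = 2π·9.64 = 60.57 rad/s
For an in-line slider-crank, x = r cosθ + √(L² − r² sin²θ), so v = −rω sinθ·[1 + r cosθ/√(L² − r² sin²θ)].
With r = 0.0744 m, L = 0.2688 m, θ = 104.3°: √(L² − r² sin²θ) = 0.25895 m.
v = −0.0744·60.57·0.96902·[1 + 0.0744·-0.24700/0.25895] = -4.0569 m/s.
|v| = 4.0569 m/s.

4.06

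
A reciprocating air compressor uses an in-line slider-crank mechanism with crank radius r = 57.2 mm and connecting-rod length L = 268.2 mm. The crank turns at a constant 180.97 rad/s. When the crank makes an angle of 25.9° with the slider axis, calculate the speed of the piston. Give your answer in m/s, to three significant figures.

5.39

ω = 181 rad/s
For an in-line slider-crank, x = r cosθ + √(L² − r² sin²θ), so v = −rω sinθ·[1 + r cosθ/√(L² − r² sin²θ)].
With r = 0.0572 m, L = 0.2682 m, θ = 25.9°: √(L² − r² sin²θ) = 0.26703 m.
v = −0.0572·181·0.43680·[1 + 0.0572·0.89956/0.26703] = -5.3928 m/s.
|v| = 5.3928 m/s.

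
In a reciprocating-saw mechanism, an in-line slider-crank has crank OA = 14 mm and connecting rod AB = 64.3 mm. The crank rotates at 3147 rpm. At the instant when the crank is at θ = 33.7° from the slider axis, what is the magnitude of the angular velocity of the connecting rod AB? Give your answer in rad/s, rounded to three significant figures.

ω = 329.6 rad/s (converted from 3147 rpm).
The rod makes angle φ with the slider axis where L sinφ = r sinθ; differentiating, L cosφ·φ̇ = r ω cosθ.
L cosφ = √(L² − r² sin²θ) = 0.063829 m.
|ω_rod| = r ω |cosθ| / √(L² − r² sin²θ) = 0.014·329.6·0.83195/0.063829 = 60.136 rad/s.

60.1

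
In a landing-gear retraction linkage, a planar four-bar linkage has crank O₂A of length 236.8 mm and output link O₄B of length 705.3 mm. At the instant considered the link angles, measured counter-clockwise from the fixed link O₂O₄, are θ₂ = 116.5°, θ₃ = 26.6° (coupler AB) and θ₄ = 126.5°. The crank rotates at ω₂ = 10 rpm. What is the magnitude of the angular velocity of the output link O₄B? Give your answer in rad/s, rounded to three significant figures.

0.357

ω₂ = 1.047 rad/s (from 10 rpm).
Differentiating the loop-closure r₂e^{iθ₂}+r₃e^{iθ₃}=r₁+r₄e^{iθ₄} gives r₂ω₂e^{iθ₂}+r₃ω₃e^{iθ₃}=r₄ω₄e^{iθ₄}.
Eliminating the other unknown: ω₄ = r₂ω₂ sin(θ₂−θ₃) / [r₄ sin(θ₄−θ₃)].
Numerator sine = +1.00000; denominator sine = +0.98511.
Result = 0.2368·1.047·(+1.00000) / (0.7053·(+0.98511)) = +0.3569 rad/s; magnitude 0.3569 rad/s.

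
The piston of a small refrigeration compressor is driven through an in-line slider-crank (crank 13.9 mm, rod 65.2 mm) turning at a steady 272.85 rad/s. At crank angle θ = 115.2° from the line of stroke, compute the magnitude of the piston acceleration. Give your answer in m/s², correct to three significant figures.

582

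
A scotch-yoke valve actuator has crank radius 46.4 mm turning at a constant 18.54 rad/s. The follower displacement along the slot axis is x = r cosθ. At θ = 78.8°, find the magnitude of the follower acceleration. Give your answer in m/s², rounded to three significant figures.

ω = 18.54 rad/s
x = r cosθ ⇒ ẍ = −rω² cosθ (ω constant).
|a| = rω²|cosθ| = 0.0464·(18.54)²·|cos 78.8°| = 3.0979 m/s².

3.10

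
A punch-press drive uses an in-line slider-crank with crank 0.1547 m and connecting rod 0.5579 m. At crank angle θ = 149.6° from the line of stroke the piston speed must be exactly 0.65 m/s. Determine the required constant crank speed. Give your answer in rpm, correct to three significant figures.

105

For an in-line slider-crank, |v_piston| = rω|sinθ|·[1 + r cosθ/√(L² − r² sin²θ)].
With r = 0.1547 m, L = 0.5579 m, θ = 149.6°: the bracketed kinematic factor |dx/dθ| = 0.059374 m.
ω = v/|dx/dθ| = 0.65/0.059374 = 10.948 rad/s.
N = 60ω/(2π) = 104.54 rpm.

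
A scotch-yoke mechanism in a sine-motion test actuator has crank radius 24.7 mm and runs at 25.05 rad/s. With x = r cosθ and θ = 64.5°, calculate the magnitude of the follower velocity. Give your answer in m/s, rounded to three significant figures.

ω = 25.05 rad/s
x = r cosθ ⇒ ẋ = −rω sinθ.
|v| = rω|sinθ| = 0.0247·25.05·|sin 64.5°| = 0.55846 m/s.

0.558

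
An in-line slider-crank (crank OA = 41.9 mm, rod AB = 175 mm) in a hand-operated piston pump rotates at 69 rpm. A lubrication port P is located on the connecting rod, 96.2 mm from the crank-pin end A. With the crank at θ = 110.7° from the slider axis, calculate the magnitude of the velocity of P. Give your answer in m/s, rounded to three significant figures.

0.274

ω = 7.226 rad/s.  Crank-pin speed |V_A| = rω = 0.30276 m/s, perpendicular to OA.
Rod angle: sinφ = −(r/L) sinθ ⇒ φ = -12.942°; ω_rod = −rω cosθ/√(L²−r²sin²θ) = +0.62746 rad/s.
V_P = V_A + ω_rod × AP, with AP = 0.0962 m along the rod.
Components: V_Px = −rω sinθ − a·ω_rod·sinφ = -0.26969 m/s;  V_Py = rω cosθ + a·ω_rod·cosφ = -0.048188 m/s.
|V_P| = √(V_Px² + V_Py²) = 0.27396 m/s.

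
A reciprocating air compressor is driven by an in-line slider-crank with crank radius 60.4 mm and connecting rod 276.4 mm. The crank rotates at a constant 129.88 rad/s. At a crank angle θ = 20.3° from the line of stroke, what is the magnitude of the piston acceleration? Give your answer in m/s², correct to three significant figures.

ω = 129.9 rad/s
x(θ) = r cosθ + √(L² − r² sin²θ); with ω constant, a = ω²·d²x/dθ².
d²x/dθ² = −r cosθ − r²(cos2θ)/√u − r⁴ sin²2θ/(4u^{3/2}),  u = L² − r² sin²θ = 0.0759579 m².
Substituting r = 0.0604 m, L = 0.2764 m, θ = 20.3°: d²x/dθ² = -0.066766 m.
a = ω²·d²x/dθ² = (129.9)²·(-0.066766) = -1126.3 m/s²;  |a| = 1126.3 m/s².

1130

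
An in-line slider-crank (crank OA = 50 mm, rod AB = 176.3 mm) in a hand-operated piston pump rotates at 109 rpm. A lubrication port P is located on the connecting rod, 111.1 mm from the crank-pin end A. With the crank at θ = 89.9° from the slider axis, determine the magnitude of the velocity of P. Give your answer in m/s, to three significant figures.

ω = 11.41 rad/s.  Crank-pin speed |V_A| = rω = 0.57072 m/s, perpendicular to OA.
Rod angle: sinφ = −(r/L) sinθ ⇒ φ = -16.476°; ω_rod = −rω cosθ/√(L²−r²sin²θ) = -0.0058919 rad/s.
V_P = V_A + ω_rod × AP, with AP = 0.1111 m along the rod.
Components: V_Px = −rω sinθ − a·ω_rod·sinφ = -0.57091 m/s;  V_Py = rω cosθ + a·ω_rod·cosφ = +0.00036838 m/s.
|V_P| = √(V_Px² + V_Py²) = 0.57091 m/s.

0.571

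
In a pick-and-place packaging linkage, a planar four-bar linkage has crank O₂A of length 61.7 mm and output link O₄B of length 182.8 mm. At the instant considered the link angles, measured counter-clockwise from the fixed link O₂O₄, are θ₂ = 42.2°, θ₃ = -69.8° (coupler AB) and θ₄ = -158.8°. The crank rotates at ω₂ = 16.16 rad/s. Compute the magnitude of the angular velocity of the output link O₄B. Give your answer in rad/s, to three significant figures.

ω₂ = 16.16 rad/s
Differentiating the loop-closure r₂e^{iθ₂}+r₃e^{iθ₃}=r₁+r₄e^{iθ₄} gives r₂ω₂e^{iθ₂}+r₃ω₃e^{iθ₃}=r₄ω₄e^{iθ₄}.
Eliminating the other unknown: ω₄ = r₂ω₂ sin(θ₂−θ₃) / [r₄ sin(θ₄−θ₃)].
Numerator sine = +0.92718; denominator sine = -0.99985.
Result = 0.0617·16.16·(+0.92718) / (0.1828·(-0.99985)) = -5.058 rad/s; magnitude 5.058 rad/s.

5.06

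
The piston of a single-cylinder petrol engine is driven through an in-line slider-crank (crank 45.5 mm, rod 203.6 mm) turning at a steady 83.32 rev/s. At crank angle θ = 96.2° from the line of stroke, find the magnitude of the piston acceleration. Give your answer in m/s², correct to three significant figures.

4140

ω = 2π·83.3 = 523.5 rad/s
x(θ) = r cosθ + √(L² − r² sin²θ); with ω constant, a = ω²·d²x/dθ².
d²x/dθ² = −r cosθ − r²(cos2θ)/√u − r⁴ sin²2θ/(4u^{3/2}),  u = L² − r² sin²θ = 0.0394069 m².
Substituting r = 0.0455 m, L = 0.2036 m, θ = 96.2°: d²x/dθ² = +0.015093 m.
a = ω²·d²x/dθ² = (523.5)²·(+0.015093) = +4136.6 m/s²;  |a| = 4136.6 m/s².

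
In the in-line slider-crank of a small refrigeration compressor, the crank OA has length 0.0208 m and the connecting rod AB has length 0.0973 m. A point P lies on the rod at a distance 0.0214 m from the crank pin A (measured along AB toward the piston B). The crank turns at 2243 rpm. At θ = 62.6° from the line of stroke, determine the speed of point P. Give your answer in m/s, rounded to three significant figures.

ω = 234.9 rad/s.  Crank-pin speed |V_A| = rω = 4.8856 m/s, perpendicular to OA.
Rod angle: sinφ = −(r/L) sinθ ⇒ φ = -10.941°; ω_rod = −rω cosθ/√(L²−r²sin²θ) = -23.535 rad/s.
V_P = V_A + ω_rod × AP, with AP = 0.0214 m along the rod.
Components: V_Px = −rω sinθ − a·ω_rod·sinφ = -4.4331 m/s;  V_Py = rω cosθ + a·ω_rod·cosφ = +1.7539 m/s.
|V_P| = √(V_Px² + V_Py²) = 4.7675 m/s.

4.77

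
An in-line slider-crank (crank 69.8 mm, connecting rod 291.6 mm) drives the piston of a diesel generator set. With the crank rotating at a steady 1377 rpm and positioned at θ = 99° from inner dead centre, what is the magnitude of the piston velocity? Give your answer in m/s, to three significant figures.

9.56

ω = 2π·1377/60 = 144.2 rad/s
For an in-line slider-crank, x = r cosθ + √(L² − r² sin²θ), so v = −rω sinθ·[1 + r cosθ/√(L² − r² sin²θ)].
With r = 0.0698 m, L = 0.2916 m, θ = 99°: √(L² − r² sin²θ) = 0.28333 m.
v = −0.0698·144.2·0.98769·[1 + 0.0698·-0.15643/0.28333] = -9.5581 m/s.
|v| = 9.5581 m/s.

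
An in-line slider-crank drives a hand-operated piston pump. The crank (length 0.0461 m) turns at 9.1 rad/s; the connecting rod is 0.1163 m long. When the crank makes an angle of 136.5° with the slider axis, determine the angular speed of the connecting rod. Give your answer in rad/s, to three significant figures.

2.72

ω = 9.1 rad/s
The rod makes angle φ with the slider axis where L sinφ = r sinθ; differentiating, L cosφ·φ̇ = r ω cosθ.
L cosφ = √(L² − r² sin²θ) = 0.11189 m.
|ω_rod| = r ω |cosθ| / √(L² − r² sin²θ) = 0.0461·9.1·0.72537/0.11189 = 2.7197 rad/s.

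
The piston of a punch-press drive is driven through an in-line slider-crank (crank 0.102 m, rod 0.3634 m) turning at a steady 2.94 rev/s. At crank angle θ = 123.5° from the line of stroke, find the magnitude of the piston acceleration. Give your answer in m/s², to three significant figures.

23.0

ω = 2π·2.94 = 18.47 rad/s
x(θ) = r cosθ + √(L² − r² sin²θ); with ω constant, a = ω²·d²x/dθ².
d²x/dθ² = −r cosθ − r²(cos2θ)/√u − r⁴ sin²2θ/(4u^{3/2}),  u = L² − r² sin²θ = 0.124825 m².
Substituting r = 0.102 m, L = 0.3634 m, θ = 123.5°: d²x/dθ² = +0.067284 m.
a = ω²·d²x/dθ² = (18.47)²·(+0.067284) = +22.96 m/s²;  |a| = 22.96 m/s².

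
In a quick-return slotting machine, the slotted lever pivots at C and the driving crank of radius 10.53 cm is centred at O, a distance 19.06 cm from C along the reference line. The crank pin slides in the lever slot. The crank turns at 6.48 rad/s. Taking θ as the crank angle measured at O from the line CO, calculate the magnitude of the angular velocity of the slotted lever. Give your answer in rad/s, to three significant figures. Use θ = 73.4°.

1.85

ω = 6.48 rad/s
Crank pin A relative to C: A = (d + r cosθ, r sinθ); lever angle φ = atan2(r sinθ, d + r cosθ).
Differentiating tanφ: φ̇ = rω(d cosθ + r)/(d² + r² + 2dr cosθ).
d² + r² + 2dr cosθ = |CA|² = 0.0588841 m²;  d cosθ + r = +0.15975 m.
|ω_lever| = |0.1053·6.48·+0.15975| / 0.0588841 = 1.8512 rad/s.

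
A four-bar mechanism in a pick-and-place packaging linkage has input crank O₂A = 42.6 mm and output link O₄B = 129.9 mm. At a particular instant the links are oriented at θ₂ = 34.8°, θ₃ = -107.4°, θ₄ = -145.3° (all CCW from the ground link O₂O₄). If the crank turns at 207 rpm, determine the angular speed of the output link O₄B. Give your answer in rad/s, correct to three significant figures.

ω₂ = 21.68 rad/s (from 207 rpm).
Differentiating the loop-closure r₂e^{iθ₂}+r₃e^{iθ₃}=r₁+r₄e^{iθ₄} gives r₂ω₂e^{iθ₂}+r₃ω₃e^{iθ₃}=r₄ω₄e^{iθ₄}.
Eliminating the other unknown: ω₄ = r₂ω₂ sin(θ₂−θ₃) / [r₄ sin(θ₄−θ₃)].
Numerator sine = +0.61291; denominator sine = -0.61429.
Result = 0.0426·21.68·(+0.61291) / (0.1299·(-0.61429)) = -7.0929 rad/s; magnitude 7.0929 rad/s.

7.09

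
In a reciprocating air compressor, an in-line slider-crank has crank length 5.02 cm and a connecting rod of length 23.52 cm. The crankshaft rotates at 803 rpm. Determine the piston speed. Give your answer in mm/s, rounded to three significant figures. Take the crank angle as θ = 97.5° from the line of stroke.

ω = 2π·803/60 = 84.09 rad/s
For an in-line slider-crank, x = r cosθ + √(L² − r² sin²θ), so v = −rω sinθ·[1 + r cosθ/√(L² − r² sin²θ)].
With r = 0.0502 m, L = 0.2352 m, θ = 97.5°: √(L² − r² sin²θ) = 0.22987 m.
v = −0.0502·84.09·0.99144·[1 + 0.0502·-0.13053/0.22987] = -4.0659 m/s.
|v| = 4.0659 m/s = 4065.9 mm/s.

4070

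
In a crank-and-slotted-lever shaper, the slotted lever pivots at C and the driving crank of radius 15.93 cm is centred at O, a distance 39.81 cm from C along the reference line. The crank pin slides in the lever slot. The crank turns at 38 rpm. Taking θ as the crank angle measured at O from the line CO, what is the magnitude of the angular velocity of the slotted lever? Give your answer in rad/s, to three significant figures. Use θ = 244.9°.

0.0467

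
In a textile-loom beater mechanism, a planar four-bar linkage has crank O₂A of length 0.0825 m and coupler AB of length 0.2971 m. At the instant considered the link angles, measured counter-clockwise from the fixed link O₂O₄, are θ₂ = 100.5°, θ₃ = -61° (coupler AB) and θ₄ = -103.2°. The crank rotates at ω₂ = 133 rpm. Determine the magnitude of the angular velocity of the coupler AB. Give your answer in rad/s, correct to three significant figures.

2.31

ω₂ = 13.93 rad/s (from 133 rpm).
Differentiating the loop-closure r₂e^{iθ₂}+r₃e^{iθ₃}=r₁+r₄e^{iθ₄} gives r₂ω₂e^{iθ₂}+r₃ω₃e^{iθ₃}=r₄ω₄e^{iθ₄}.
Eliminating the other unknown: ω₃ = r₂ω₂ sin(θ₄−θ₂) / [r₃ sin(θ₃−θ₄)].
Numerator sine = +0.40195; denominator sine = +0.67172.
Result = 0.0825·13.93·(+0.40195) / (0.2971·(+0.67172)) = +2.3143 rad/s; magnitude 2.3143 rad/s.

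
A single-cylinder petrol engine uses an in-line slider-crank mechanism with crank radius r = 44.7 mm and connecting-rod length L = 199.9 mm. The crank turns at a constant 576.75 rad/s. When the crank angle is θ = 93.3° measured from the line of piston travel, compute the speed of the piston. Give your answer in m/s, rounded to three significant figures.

ω = 576.8 rad/s
For an in-line slider-crank, x = r cosθ + √(L² − r² sin²θ), so v = −rω sinθ·[1 + r cosθ/√(L² − r² sin²θ)].
With r = 0.0447 m, L = 0.1999 m, θ = 93.3°: √(L² − r² sin²θ) = 0.19486 m.
v = −0.0447·576.8·0.99834·[1 + 0.0447·-0.05756/0.19486] = -25.398 m/s.
|v| = 25.398 m/s.

25.4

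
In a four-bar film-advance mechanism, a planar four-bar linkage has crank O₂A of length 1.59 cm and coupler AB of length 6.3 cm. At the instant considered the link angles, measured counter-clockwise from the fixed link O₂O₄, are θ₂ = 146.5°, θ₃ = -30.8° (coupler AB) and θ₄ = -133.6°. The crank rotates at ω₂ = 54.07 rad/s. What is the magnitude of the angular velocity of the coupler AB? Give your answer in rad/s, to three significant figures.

13.8

ω₂ = 54.07 rad/s
Differentiating the loop-closure r₂e^{iθ₂}+r₃e^{iθ₃}=r₁+r₄e^{iθ₄} gives r₂ω₂e^{iθ₂}+r₃ω₃e^{iθ₃}=r₄ω₄e^{iθ₄}.
Eliminating the other unknown: ω₃ = r₂ω₂ sin(θ₄−θ₂) / [r₃ sin(θ₃−θ₄)].
Numerator sine = +0.98450; denominator sine = +0.97515.
Result = 0.0159·54.07·(+0.98450) / (0.063·(+0.97515)) = +13.777 rad/s; magnitude 13.777 rad/s.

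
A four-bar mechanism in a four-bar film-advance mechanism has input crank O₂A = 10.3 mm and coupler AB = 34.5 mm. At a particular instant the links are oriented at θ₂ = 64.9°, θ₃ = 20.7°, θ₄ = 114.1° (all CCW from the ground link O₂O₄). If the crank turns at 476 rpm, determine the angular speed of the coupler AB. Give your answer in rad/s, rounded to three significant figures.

ω₂ = 49.85 rad/s (from 476 rpm).
Differentiating the loop-closure r₂e^{iθ₂}+r₃e^{iθ₃}=r₁+r₄e^{iθ₄} gives r₂ω₂e^{iθ₂}+r₃ω₃e^{iθ₃}=r₄ω₄e^{iθ₄}.
Eliminating the other unknown: ω₃ = r₂ω₂ sin(θ₄−θ₂) / [r₃ sin(θ₃−θ₄)].
Numerator sine = +0.75700; denominator sine = -0.99824.
Result = 0.0103·49.85·(+0.75700) / (0.0345·(-0.99824)) = -11.285 rad/s; magnitude 11.285 rad/s.

11.3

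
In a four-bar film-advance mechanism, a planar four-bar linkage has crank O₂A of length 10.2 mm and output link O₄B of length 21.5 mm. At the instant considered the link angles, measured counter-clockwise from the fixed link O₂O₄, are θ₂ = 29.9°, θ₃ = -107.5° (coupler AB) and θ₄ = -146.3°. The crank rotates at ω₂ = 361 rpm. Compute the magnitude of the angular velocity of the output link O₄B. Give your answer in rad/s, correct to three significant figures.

ω₂ = 37.8 rad/s (from 361 rpm).
Differentiating the loop-closure r₂e^{iθ₂}+r₃e^{iθ₃}=r₁+r₄e^{iθ₄} gives r₂ω₂e^{iθ₂}+r₃ω₃e^{iθ₃}=r₄ω₄e^{iθ₄}.
Eliminating the other unknown: ω₄ = r₂ω₂ sin(θ₂−θ₃) / [r₄ sin(θ₄−θ₃)].
Numerator sine = +0.67688; denominator sine = -0.62660.
Result = 0.0102·37.8·(+0.67688) / (0.0215·(-0.62660)) = -19.374 rad/s; magnitude 19.374 rad/s.

19.4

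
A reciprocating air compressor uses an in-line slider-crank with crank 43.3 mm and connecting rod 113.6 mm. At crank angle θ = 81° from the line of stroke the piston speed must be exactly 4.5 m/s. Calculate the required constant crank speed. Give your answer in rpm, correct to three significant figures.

For an in-line slider-crank, |v_piston| = rω|sinθ|·[1 + r cosθ/√(L² − r² sin²θ)].
With r = 0.0433 m, L = 0.1136 m, θ = 81°: the bracketed kinematic factor |dx/dθ| = 0.045519 m.
ω = v/|dx/dθ| = 4.5/0.045519 = 98.859 rad/s.
N = 60ω/(2π) = 944.03 rpm.

944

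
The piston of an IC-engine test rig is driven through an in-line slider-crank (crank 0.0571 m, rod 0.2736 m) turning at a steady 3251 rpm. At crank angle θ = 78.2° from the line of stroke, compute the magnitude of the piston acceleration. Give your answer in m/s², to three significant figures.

63.0

ω = 2π·3251/60 = 340.4 rad/s
x(θ) = r cosθ + √(L² − r² sin²θ); with ω constant, a = ω²·d²x/dθ².
d²x/dθ² = −r cosθ − r²(cos2θ)/√u − r⁴ sin²2θ/(4u^{3/2}),  u = L² − r² sin²θ = 0.0717329 m².
Substituting r = 0.0571 m, L = 0.2736 m, θ = 78.2°: d²x/dθ² = -0.00054362 m.
a = ω²·d²x/dθ² = (340.4)²·(-0.00054362) = -63.006 m/s²;  |a| = 63.006 m/s².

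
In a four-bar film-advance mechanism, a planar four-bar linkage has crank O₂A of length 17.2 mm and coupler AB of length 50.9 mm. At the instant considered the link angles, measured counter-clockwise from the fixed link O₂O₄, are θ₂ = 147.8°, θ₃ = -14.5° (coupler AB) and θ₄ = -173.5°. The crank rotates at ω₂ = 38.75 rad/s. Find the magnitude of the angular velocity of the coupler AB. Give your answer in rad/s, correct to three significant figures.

22.8

ω₂ = 38.75 rad/s
Differentiating the loop-closure r₂e^{iθ₂}+r₃e^{iθ₃}=r₁+r₄e^{iθ₄} gives r₂ω₂e^{iθ₂}+r₃ω₃e^{iθ₃}=r₄ω₄e^{iθ₄}.
Eliminating the other unknown: ω₃ = r₂ω₂ sin(θ₄−θ₂) / [r₃ sin(θ₃−θ₄)].
Numerator sine = +0.62524; denominator sine = +0.35837.
Result = 0.0172·38.75·(+0.62524) / (0.0509·(+0.35837)) = +22.846 rad/s; magnitude 22.846 rad/s.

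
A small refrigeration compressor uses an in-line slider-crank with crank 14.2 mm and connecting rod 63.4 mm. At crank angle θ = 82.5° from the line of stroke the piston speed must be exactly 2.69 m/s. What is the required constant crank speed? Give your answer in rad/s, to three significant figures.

For an in-line slider-crank, |v_piston| = rω|sinθ|·[1 + r cosθ/√(L² − r² sin²θ)].
With r = 0.0142 m, L = 0.0634 m, θ = 82.5°: the bracketed kinematic factor |dx/dθ| = 0.014501 m.
ω = v/|dx/dθ| = 2.69/0.014501 = 185.51 rad/s.

186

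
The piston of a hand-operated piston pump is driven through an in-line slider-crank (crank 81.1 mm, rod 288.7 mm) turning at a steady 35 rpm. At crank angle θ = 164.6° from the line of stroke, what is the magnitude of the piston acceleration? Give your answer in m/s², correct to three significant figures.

ω = 2π·35/60 = 3.665 rad/s
x(θ) = r cosθ + √(L² − r² sin²θ); with ω constant, a = ω²·d²x/dθ².
d²x/dθ² = −r cosθ − r²(cos2θ)/√u − r⁴ sin²2θ/(4u^{3/2}),  u = L² − r² sin²θ = 0.0828839 m².
Substituting r = 0.0811 m, L = 0.2887 m, θ = 164.6°: d²x/dθ² = +0.058446 m.
a = ω²·d²x/dθ² = (3.665)²·(+0.058446) = +0.78514 m/s²;  |a| = 0.78514 m/s².

0.785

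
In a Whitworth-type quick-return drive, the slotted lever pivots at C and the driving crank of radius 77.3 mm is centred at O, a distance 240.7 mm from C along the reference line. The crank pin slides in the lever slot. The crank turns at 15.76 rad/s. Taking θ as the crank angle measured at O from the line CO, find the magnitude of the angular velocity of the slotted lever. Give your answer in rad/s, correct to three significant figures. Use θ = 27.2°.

3.66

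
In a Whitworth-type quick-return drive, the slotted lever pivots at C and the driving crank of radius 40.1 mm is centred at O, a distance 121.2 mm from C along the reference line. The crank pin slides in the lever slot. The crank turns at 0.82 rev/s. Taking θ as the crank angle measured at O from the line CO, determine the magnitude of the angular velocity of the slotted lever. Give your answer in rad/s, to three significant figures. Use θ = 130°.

0.777

ω = 5.152 rad/s (from 0.82 rev/s).
Crank pin A relative to C: A = (d + r cosθ, r sinθ); lever angle φ = atan2(r sinθ, d + r cosθ).
Differentiating tanφ: φ̇ = rω(d cosθ + r)/(d² + r² + 2dr cosθ).
d² + r² + 2dr cosθ = |CA|² = 0.0100494 m²;  d cosθ + r = -0.037806 m.
|ω_lever| = |0.0401·5.152·-0.037806| / 0.0100494 = 0.77724 rad/s.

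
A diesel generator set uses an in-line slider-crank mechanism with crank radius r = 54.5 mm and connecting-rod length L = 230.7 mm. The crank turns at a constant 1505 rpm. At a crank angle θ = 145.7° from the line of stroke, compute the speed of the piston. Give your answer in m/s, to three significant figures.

3.89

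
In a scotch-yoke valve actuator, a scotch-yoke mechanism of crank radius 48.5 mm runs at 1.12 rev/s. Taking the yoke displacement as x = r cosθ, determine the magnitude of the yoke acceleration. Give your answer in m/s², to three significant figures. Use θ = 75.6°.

ω = 7.037 rad/s (from 1.12 rev/s).
x = r cosθ ⇒ ẍ = −rω² cosθ (ω constant).
|a| = rω²|cosθ| = 0.0485·(7.037)²·|cos 75.6°| = 0.5973 m/s².

0.597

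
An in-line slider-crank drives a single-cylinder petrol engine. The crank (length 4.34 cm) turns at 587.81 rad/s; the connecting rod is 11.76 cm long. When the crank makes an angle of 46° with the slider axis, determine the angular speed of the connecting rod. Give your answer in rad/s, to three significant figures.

ω = 587.8 rad/s
The rod makes angle φ with the slider axis where L sinφ = r sinθ; differentiating, L cosφ·φ̇ = r ω cosθ.
L cosφ = √(L² − r² sin²θ) = 0.11338 m.
|ω_rod| = r ω |cosθ| / √(L² − r² sin²θ) = 0.0434·587.8·0.69466/0.11338 = 156.3 rad/s.

156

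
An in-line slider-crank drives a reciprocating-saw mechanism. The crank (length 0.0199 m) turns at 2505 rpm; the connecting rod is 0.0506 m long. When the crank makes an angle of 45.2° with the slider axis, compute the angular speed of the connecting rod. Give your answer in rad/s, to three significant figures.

ω = 262.3 rad/s (converted from 2505 rpm).
The rod makes angle φ with the slider axis where L sinφ = r sinθ; differentiating, L cosφ·φ̇ = r ω cosθ.
L cosφ = √(L² − r² sin²θ) = 0.04859 m.
|ω_rod| = r ω |cosθ| / √(L² − r² sin²θ) = 0.0199·262.3·0.70463/0.04859 = 75.702 rad/s.

75.7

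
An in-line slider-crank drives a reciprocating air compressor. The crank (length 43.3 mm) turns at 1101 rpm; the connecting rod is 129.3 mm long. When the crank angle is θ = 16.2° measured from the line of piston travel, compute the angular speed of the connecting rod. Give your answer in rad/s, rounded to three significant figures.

ω = 115.3 rad/s (converted from 1101 rpm).
The rod makes angle φ with the slider axis where L sinφ = r sinθ; differentiating, L cosφ·φ̇ = r ω cosθ.
L cosφ = √(L² − r² sin²θ) = 0.12873 m.
|ω_rod| = r ω |cosθ| / √(L² − r² sin²θ) = 0.0433·115.3·0.96029/0.12873 = 37.24 rad/s.

37.2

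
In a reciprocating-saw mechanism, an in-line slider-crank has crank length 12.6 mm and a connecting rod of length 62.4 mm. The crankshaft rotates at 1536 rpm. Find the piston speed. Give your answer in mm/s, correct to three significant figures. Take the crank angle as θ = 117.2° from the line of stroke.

ω = 2π·1536/60 = 160.8 rad/s
For an in-line slider-crank, x = r cosθ + √(L² − r² sin²θ), so v = −rω sinθ·[1 + r cosθ/√(L² − r² sin²θ)].
With r = 0.0126 m, L = 0.0624 m, θ = 117.2°: √(L² − r² sin²θ) = 0.061385 m.
v = −0.0126·160.8·0.88942·[1 + 0.0126·-0.45710/0.061385] = -1.6335 m/s.
|v| = 1.6335 m/s = 1633.5 mm/s.

1630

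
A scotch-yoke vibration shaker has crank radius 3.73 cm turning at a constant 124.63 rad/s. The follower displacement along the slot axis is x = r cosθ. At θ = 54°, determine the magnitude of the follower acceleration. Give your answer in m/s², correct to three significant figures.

341

ω = 124.6 rad/s
x = r cosθ ⇒ ẍ = −rω² cosθ (ω constant).
|a| = rω²|cosθ| = 0.0373·(124.6)²·|cos 54°| = 340.54 m/s².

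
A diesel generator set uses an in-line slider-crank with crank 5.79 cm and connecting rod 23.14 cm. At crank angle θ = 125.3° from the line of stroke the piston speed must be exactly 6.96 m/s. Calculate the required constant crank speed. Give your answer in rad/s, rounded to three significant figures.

173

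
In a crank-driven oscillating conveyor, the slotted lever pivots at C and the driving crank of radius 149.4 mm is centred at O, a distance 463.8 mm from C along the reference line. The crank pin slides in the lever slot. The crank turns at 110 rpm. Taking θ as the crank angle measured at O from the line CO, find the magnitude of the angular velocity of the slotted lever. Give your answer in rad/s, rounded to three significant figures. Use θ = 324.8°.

2.59

ω = 11.52 rad/s (from 110 rpm).
Crank pin A relative to C: A = (d + r cosθ, r sinθ); lever angle φ = atan2(r sinθ, d + r cosθ).
Differentiating tanφ: φ̇ = rω(d cosθ + r)/(d² + r² + 2dr cosθ).
d² + r² + 2dr cosθ = |CA|² = 0.350674 m²;  d cosθ + r = +0.52839 m.
|ω_lever| = |0.1494·11.52·+0.52839| / 0.350674 = 2.5931 rad/s.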